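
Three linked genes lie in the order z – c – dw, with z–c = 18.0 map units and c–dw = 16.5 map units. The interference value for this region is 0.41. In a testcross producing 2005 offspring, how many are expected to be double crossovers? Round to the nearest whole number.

Map distances give recombination frequencies of 0.180 and 0.165 for the two intervals.
With interference 0.41 (so coincidence = 0.59), expected double-crossover frequency = 0.180 × 0.165 × 0.59 = 0.01752.
Expected number = 0.01752 × 2005 = 35.13 ≈ 35.

35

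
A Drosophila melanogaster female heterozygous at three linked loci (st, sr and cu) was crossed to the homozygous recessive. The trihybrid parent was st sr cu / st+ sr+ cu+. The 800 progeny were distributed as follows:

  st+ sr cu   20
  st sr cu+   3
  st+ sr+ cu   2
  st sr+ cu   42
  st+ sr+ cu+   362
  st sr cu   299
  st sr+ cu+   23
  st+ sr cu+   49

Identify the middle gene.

cu

The two rarest classes, st sr cu+ and st+ sr+ cu, are the double crossovers. Comparing them with the parentals, only the cu allele has switched, so cu is the middle locus and the order is st – cu – sr.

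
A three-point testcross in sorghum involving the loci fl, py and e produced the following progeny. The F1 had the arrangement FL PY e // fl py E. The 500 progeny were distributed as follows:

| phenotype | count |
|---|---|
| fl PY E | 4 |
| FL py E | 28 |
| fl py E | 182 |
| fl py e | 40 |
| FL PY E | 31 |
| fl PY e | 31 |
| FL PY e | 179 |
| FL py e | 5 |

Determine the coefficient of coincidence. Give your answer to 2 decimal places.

The two rarest classes, FL py e and fl PY E, are the double crossovers. Comparing them with the parentals, only the py allele has switched, so py is the middle locus and the order is e – py – fl.
e–py: (71 + 9)/500 = 0.1600; py–fl: (59 + 9)/500 = 0.1360.
Expected DCO frequency = 0.1600 × 0.1360 ≈ 0.02176; observed = 9/500 ≈ 0.01800.
Coefficient of coincidence = 0.01800/0.02176 ≈ 0.83.

0.83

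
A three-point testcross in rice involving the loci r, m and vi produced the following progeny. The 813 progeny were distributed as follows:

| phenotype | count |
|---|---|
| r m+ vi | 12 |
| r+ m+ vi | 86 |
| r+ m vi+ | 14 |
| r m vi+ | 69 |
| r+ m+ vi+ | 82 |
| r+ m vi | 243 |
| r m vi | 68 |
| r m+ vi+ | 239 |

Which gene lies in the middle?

vi

The two most frequent reciprocal classes, r m+ vi+ and r+ m vi, are the parental types, so the F1 was r m+ vi+ / r+ m vi.
The two rarest classes, r m+ vi and r+ m vi+, are the double crossovers. Comparing them with the parentals, only the vi allele has switched, so vi is the middle locus and the order is m – vi – r.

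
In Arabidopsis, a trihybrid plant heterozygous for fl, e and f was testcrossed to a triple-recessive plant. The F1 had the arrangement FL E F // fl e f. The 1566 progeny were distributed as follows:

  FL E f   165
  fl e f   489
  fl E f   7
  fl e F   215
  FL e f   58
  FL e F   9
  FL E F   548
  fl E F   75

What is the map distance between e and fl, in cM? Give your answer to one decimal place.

The two rarest classes, FL e F and fl E f, are the double crossovers. Comparing them with the parentals, only the e allele has switched, so e is the middle locus and the order is f – e – fl.
Crossovers in the e–fl interval produce the single-crossover classes fl E F and FL e f (75 + 58 = 133) plus the double crossovers (16).
RF(e–fl) = (133 + 16) / 1566 = 149/1566 = 0.0951 → 9.5 cM.

9.5 cM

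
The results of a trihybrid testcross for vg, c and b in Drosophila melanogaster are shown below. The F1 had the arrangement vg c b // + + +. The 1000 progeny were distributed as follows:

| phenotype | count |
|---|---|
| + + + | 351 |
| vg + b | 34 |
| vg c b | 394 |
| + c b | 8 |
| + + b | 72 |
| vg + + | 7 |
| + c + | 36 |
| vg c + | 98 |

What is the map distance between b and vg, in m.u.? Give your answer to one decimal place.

The two rarest classes, + c b and vg + +, are the double crossovers. Comparing them with the parentals, only the vg allele has switched, so vg is the middle locus and the order is b – vg – c.
Crossovers in the b–vg interval produce the single-crossover classes vg c + and + + b (98 + 72 = 170) plus the double crossovers (15).
RF(b–vg) = (170 + 15) / 1000 = 185/1000 = 0.1850 → 18.5 m.u.

18.5 m.u.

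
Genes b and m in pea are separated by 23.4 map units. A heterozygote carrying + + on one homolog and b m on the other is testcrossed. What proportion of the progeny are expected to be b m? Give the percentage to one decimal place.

38.3%

A map distance of 23.4 map units corresponds to a recombination frequency of 0.234.
The F1 is + + / b m, so b m is a parental gamete class with expected frequency (1 − r)/2 = 0.766/2 = 0.3830.
That is 0.3830 = 38.3% of the progeny.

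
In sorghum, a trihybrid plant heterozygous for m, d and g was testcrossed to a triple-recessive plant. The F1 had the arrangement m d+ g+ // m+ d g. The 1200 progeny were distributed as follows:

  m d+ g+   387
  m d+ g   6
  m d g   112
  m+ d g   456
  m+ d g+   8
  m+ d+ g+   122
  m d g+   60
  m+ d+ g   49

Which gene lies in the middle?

The two rarest classes, m d+ g and m+ d g+, are the double crossovers. Comparing them with the parentals, only the g allele has switched, so g is the middle locus and the order is d – g – m.

g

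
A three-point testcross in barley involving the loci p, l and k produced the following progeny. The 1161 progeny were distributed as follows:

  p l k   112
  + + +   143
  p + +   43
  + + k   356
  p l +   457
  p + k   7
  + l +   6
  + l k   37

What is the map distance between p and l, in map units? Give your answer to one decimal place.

8.0 map units

The two most frequent reciprocal classes, + + k and p l +, are the parental types, so the F1 was + + k / p l +.
The two rarest classes, p + k and + l +, are the double crossovers. Comparing them with the parentals, only the p allele has switched, so p is the middle locus and the order is l – p – k.
Crossovers in the l–p interval produce the single-crossover classes + l k and p + + (37 + 43 = 80) plus the double crossovers (13).
RF(l–p) = (80 + 13) / 1161 = 93/1161 = 0.0801 → 8.0 map units.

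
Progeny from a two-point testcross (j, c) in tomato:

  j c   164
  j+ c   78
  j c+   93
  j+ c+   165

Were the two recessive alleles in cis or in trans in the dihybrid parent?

cis

The two most frequent classes are j+ c+ (165) and j c (164); these are the parental (non-recombinant) types.
So the F1 carried j+ c+ on one chromosome and j c on the other — the recessive alleles are on the same chromosome (cis / coupling).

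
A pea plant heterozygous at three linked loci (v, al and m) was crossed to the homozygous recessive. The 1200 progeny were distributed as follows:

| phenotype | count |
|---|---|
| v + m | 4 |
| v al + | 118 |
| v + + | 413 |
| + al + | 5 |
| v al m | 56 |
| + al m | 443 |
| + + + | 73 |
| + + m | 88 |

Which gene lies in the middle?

m

The two most frequent reciprocal classes, v + + and + al m, are the parental types, so the F1 was v + + / + al m.
The two rarest classes, v + m and + al +, are the double crossovers. Comparing them with the parentals, only the m allele has switched, so m is the middle locus and the order is v – m – al.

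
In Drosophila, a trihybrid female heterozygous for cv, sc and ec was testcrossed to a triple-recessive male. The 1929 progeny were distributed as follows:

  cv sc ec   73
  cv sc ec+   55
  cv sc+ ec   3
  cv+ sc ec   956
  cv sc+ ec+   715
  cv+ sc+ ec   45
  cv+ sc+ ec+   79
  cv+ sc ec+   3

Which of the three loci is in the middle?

ec

The two most frequent reciprocal classes, cv+ sc ec and cv sc+ ec+, are the parental types, so the F1 was cv+ sc ec / cv sc+ ec+.
The two rarest classes, cv+ sc ec+ and cv sc+ ec, are the double crossovers. Comparing them with the parentals, only the ec allele has switched, so ec is the middle locus and the order is cv – ec – sc.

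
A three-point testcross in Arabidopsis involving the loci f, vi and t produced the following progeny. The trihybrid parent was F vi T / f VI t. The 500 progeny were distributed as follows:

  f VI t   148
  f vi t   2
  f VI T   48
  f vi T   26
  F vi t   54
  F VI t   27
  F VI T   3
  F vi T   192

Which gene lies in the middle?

vi

The two rarest classes, F VI T and f vi t, are the double crossovers. Comparing them with the parentals, only the vi allele has switched, so vi is the middle locus and the order is f – vi – t.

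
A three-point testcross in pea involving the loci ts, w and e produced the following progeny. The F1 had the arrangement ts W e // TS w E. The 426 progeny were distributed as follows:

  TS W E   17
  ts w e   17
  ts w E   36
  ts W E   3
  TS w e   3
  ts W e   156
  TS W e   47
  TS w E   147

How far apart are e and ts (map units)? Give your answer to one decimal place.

The two rarest classes, ts W E and TS w e, are the double crossovers. Comparing them with the parentals, only the e allele has switched, so e is the middle locus and the order is w – e – ts.
Crossovers in the e–ts interval produce the single-crossover classes TS W e and ts w E (47 + 36 = 83) plus the double crossovers (6).
RF(e–ts) = (83 + 6) / 426 = 89/426 = 0.2089 → 20.9 map units.

20.9 map units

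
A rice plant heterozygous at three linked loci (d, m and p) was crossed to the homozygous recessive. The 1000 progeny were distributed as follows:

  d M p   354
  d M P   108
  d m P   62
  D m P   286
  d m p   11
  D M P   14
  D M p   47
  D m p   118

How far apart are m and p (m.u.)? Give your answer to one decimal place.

The two most frequent reciprocal classes, D m P and d M p, are the parental types, so the F1 was D m P / d M p.
The two rarest classes, D M P and d m p, are the double crossovers. Comparing them with the parentals, only the m allele has switched, so m is the middle locus and the order is p – m – d.
Crossovers in the p–m interval produce the single-crossover classes D m p and d M P (118 + 108 = 226) plus the double crossovers (25).
RF(p–m) = (226 + 25) / 1000 = 251/1000 = 0.2510 → 25.1 m.u.

25.1 m.u.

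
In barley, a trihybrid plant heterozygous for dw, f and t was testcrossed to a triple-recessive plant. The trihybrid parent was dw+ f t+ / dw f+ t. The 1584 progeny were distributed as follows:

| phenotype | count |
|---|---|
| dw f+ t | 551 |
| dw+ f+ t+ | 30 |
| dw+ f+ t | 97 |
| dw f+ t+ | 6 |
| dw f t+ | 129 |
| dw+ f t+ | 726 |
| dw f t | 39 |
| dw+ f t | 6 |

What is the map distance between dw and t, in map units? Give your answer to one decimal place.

The two rarest classes, dw+ f t and dw f+ t+, are the double crossovers. Comparing them with the parentals, only the t allele has switched, so t is the middle locus and the order is f – t – dw.
Crossovers in the t–dw interval produce the single-crossover classes dw f t+ and dw+ f+ t (129 + 97 = 226) plus the double crossovers (12).
RF(t–dw) = (226 + 12) / 1584 = 238/1584 = 0.1503 → 15.0 map units.

15.0 map units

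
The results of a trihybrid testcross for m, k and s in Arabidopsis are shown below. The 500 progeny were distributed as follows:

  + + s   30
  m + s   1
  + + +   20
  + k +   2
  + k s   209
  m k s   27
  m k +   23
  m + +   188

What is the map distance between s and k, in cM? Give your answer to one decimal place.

The two most frequent reciprocal classes, m + + and + k s, are the parental types, so the F1 was m + + / + k s.
The two rarest classes, m + s and + k +, are the double crossovers. Comparing them with the parentals, only the s allele has switched, so s is the middle locus and the order is m – s – k.
Crossovers in the s–k interval produce the single-crossover classes m k + and + + s (23 + 30 = 53) plus the double crossovers (3).
RF(s–k) = (53 + 3) / 500 = 56/500 = 0.1120 → 11.2 cM.

11.2 cM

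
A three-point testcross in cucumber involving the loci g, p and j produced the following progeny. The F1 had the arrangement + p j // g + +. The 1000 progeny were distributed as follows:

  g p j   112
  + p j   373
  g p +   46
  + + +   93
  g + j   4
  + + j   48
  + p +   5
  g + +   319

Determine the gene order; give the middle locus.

The two rarest classes, + p + and g + j, are the double crossovers. Comparing them with the parentals, only the j allele has switched, so j is the middle locus and the order is p – j – g.

j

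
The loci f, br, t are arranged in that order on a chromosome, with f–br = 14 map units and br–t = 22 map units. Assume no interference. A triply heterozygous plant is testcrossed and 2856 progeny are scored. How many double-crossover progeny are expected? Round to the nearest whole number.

Map distances give recombination frequencies of 0.140 and 0.220 for the two intervals.
With no interference, expected double-crossover frequency = 0.140 × 0.220 = 0.03080.
Expected number = 0.03080 × 2856 = 87.96 ≈ 88.

88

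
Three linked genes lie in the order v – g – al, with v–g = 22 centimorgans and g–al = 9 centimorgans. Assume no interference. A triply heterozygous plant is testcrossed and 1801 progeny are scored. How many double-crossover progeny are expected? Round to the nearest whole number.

Map distances give recombination frequencies of 0.220 and 0.090 for the two intervals.
With no interference, expected double-crossover frequency = 0.220 × 0.090 = 0.01980.
Expected number = 0.01980 × 1801 = 35.66 ≈ 36.

36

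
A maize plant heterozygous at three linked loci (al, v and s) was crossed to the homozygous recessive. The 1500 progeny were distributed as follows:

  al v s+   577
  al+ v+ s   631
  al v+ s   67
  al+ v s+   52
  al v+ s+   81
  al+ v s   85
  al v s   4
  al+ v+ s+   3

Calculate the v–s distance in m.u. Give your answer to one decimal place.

The two most frequent reciprocal classes, al+ v+ s and al v s+, are the parental types, so the F1 was al+ v+ s / al v s+.
The two rarest classes, al+ v+ s+ and al v s, are the double crossovers. Comparing them with the parentals, only the s allele has switched, so s is the middle locus and the order is v – s – al.
Crossovers in the v–s interval produce the single-crossover classes al+ v s and al v+ s+ (85 + 81 = 166) plus the double crossovers (7).
RF(v–s) = (166 + 7) / 1500 = 173/1500 = 0.1153 → 11.5 m.u.

11.5 m.u.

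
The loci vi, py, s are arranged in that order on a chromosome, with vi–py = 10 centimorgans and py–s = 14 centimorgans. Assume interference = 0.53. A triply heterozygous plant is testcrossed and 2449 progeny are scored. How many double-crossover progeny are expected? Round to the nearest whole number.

Map distances give recombination frequencies of 0.100 and 0.140 for the two intervals.
With interference 0.53 (so coincidence = 0.47), expected double-crossover frequency = 0.100 × 0.140 × 0.47 = 0.00658.
Expected number = 0.00658 × 2449 = 16.11 ≈ 16.

16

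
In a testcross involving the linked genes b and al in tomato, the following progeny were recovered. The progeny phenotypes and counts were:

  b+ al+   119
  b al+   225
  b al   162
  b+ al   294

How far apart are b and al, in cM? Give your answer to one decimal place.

35.1 cM

The two most frequent classes, b+ al (294) and b al+ (225), are the parental types, so the F1 was b+ al / b al+.
The recombinant classes are b+ al+ and b al: 119 + 162 = 281.
Recombination frequency = 281/800 = 0.3513 ≈ 35.1%, i.e. 35.1 cM.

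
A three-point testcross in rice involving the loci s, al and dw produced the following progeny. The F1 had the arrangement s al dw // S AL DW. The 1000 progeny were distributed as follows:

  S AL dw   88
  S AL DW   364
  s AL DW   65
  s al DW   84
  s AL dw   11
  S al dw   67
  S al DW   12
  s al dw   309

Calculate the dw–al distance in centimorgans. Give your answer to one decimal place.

The two rarest classes, s AL dw and S al DW, are the double crossovers. Comparing them with the parentals, only the al allele has switched, so al is the middle locus and the order is dw – al – s.
Crossovers in the dw–al interval produce the single-crossover classes s al DW and S AL dw (84 + 88 = 172) plus the double crossovers (23).
RF(dw–al) = (172 + 23) / 1000 = 195/1000 = 0.1950 → 19.5 centimorgans.

19.5 centimorgans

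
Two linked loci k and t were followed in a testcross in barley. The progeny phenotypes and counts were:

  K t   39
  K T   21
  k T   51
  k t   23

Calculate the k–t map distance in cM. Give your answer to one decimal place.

32.8 cM

The two most frequent classes, K t (39) and k T (51), are the parental types, so the F1 was K t / k T.
The recombinant classes are K T and k t: 21 + 23 = 44.
Recombination frequency = 44/134 = 0.3284 ≈ 32.8%, i.e. 32.8 cM.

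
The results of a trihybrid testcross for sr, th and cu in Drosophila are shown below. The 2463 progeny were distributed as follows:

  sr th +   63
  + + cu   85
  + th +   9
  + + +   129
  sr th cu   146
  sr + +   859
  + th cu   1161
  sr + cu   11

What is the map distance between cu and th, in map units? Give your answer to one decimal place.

The two most frequent reciprocal classes, + th cu and sr + +, are the parental types, so the F1 was + th cu / sr + +.
The two rarest classes, + th + and sr + cu, are the double crossovers. Comparing them with the parentals, only the cu allele has switched, so cu is the middle locus and the order is sr – cu – th.
Crossovers in the cu–th interval produce the single-crossover classes + + cu and sr th + (85 + 63 = 148) plus the double crossovers (20).
RF(cu–th) = (148 + 20) / 2463 = 168/2463 = 0.0682 → 6.8 map units.

6.8 map units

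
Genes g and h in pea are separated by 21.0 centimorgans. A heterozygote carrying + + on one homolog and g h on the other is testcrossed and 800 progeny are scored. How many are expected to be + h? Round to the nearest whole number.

84

A map distance of 21.0 centimorgans corresponds to a recombination frequency of 0.210.
The F1 is + + / g h, so + h is a recombinant gamete class with expected frequency r/2 = 0.210/2 = 0.1050.
Expected number = 0.1050 × 800 = 84.00 ≈ 84.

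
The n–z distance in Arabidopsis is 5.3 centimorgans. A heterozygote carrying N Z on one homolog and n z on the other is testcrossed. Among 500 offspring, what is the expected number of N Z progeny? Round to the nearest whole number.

237

A map distance of 5.3 centimorgans corresponds to a recombination frequency of 0.053.
The F1 is N Z / n z, so N Z is a parental gamete class with expected frequency (1 − r)/2 = 0.947/2 = 0.4735.
Expected number = 0.4735 × 500 = 236.75 ≈ 237.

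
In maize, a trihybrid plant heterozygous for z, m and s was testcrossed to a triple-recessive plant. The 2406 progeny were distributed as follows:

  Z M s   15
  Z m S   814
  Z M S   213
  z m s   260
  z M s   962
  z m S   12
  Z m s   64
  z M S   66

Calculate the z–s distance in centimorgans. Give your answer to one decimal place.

6.5 centimorgans

The two most frequent reciprocal classes, Z m S and z M s, are the parental types, so the F1 was Z m S / z M s.
The two rarest classes, z m S and Z M s, are the double crossovers. Comparing them with the parentals, only the z allele has switched, so z is the middle locus and the order is s – z – m.
Crossovers in the s–z interval produce the single-crossover classes Z m s and z M S (64 + 66 = 130) plus the double crossovers (27).
RF(s–z) = (130 + 27) / 2406 = 157/2406 = 0.0653 → 6.5 centimorgans.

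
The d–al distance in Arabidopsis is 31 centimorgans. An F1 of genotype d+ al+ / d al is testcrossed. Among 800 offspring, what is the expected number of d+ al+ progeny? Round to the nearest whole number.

276

A map distance of 31 centimorgans corresponds to a recombination frequency of 0.310.
The F1 is d+ al+ / d al, so d+ al+ is a parental gamete class with expected frequency (1 − r)/2 = 0.690/2 = 0.3450.
Expected number = 0.3450 × 800 = 276.00 ≈ 276.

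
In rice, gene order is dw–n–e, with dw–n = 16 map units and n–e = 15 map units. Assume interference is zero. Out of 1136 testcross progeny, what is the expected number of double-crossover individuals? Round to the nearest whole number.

27

Map distances give recombination frequencies of 0.160 and 0.150 for the two intervals.
With no interference, expected double-crossover frequency = 0.160 × 0.150 = 0.02400.
Expected number = 0.02400 × 1136 = 27.26 ≈ 27.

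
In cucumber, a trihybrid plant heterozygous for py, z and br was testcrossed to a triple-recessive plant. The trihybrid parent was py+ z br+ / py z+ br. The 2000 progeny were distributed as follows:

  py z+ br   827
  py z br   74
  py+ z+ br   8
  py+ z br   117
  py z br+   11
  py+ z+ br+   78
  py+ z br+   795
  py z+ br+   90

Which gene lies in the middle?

The two rarest classes, py z br+ and py+ z+ br, are the double crossovers. Comparing them with the parentals, only the py allele has switched, so py is the middle locus and the order is z – py – br.

py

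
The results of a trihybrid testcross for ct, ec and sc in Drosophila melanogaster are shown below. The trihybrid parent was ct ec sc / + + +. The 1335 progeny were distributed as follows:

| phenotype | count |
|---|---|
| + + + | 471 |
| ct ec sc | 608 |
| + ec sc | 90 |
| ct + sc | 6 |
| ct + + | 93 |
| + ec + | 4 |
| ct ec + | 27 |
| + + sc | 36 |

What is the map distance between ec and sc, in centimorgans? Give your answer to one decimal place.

5.5 centimorgans

The two rarest classes, ct + sc and + ec +, are the double crossovers. Comparing them with the parentals, only the ec allele has switched, so ec is the middle locus and the order is sc – ec – ct.
Crossovers in the sc–ec interval produce the single-crossover classes ct ec + and + + sc (27 + 36 = 63) plus the double crossovers (10).
RF(sc–ec) = (63 + 10) / 1335 = 73/1335 = 0.0547 → 5.5 centimorgans.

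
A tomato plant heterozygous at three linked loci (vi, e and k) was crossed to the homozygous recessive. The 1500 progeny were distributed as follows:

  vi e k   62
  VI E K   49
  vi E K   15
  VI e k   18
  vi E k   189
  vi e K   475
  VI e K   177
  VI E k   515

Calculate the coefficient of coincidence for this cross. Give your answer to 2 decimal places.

0.86

The two most frequent reciprocal classes, vi e K and VI E k, are the parental types, so the F1 was vi e K / VI E k.
The two rarest classes, vi E K and VI e k, are the double crossovers. Comparing them with the parentals, only the e allele has switched, so e is the middle locus and the order is vi – e – k.
vi–e: (366 + 33)/1500 = 0.2660; e–k: (111 + 33)/1500 = 0.0960.
Expected DCO frequency = 0.2660 × 0.0960 ≈ 0.02554; observed = 33/1500 ≈ 0.02200.
Coefficient of coincidence = 0.02200/0.02554 ≈ 0.86.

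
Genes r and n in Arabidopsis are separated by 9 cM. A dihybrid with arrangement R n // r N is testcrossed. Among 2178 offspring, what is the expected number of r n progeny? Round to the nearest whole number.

A map distance of 9 cM corresponds to a recombination frequency of 0.090.
The F1 is R n / r N, so r n is a recombinant gamete class with expected frequency r/2 = 0.090/2 = 0.0450.
Expected number = 0.0450 × 2178 = 98.01 ≈ 98.

98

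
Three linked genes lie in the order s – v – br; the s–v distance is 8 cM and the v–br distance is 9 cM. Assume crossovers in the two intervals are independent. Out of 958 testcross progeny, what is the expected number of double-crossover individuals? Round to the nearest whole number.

7

Map distances give recombination frequencies of 0.080 and 0.090 for the two intervals.
With no interference, expected double-crossover frequency = 0.080 × 0.090 = 0.00720.
Expected number = 0.00720 × 958 = 6.90 ≈ 7.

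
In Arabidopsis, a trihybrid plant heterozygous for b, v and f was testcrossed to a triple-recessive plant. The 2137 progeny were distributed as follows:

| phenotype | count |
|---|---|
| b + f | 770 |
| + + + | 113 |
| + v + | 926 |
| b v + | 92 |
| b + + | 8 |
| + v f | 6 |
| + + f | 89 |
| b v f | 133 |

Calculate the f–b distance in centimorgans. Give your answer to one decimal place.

The two most frequent reciprocal classes, + v + and b + f, are the parental types, so the F1 was + v + / b + f.
The two rarest classes, + v f and b + +, are the double crossovers. Comparing them with the parentals, only the f allele has switched, so f is the middle locus and the order is b – f – v.
Crossovers in the b–f interval produce the single-crossover classes b v + and + + f (92 + 89 = 181) plus the double crossovers (14).
RF(b–f) = (181 + 14) / 2137 = 195/2137 = 0.0912 → 9.1 centimorgans.

9.1 centimorgans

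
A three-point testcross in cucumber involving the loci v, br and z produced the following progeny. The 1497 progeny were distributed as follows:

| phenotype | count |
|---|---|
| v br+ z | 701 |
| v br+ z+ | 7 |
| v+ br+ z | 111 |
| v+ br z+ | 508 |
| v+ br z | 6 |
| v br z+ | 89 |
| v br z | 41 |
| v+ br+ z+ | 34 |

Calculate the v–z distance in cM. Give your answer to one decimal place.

The two most frequent reciprocal classes, v+ br z+ and v br+ z, are the parental types, so the F1 was v+ br z+ / v br+ z.
The two rarest classes, v+ br z and v br+ z+, are the double crossovers. Comparing them with the parentals, only the z allele has switched, so z is the middle locus and the order is v – z – br.
Crossovers in the v–z interval produce the single-crossover classes v br z+ and v+ br+ z (89 + 111 = 200) plus the double crossovers (13).
RF(v–z) = (200 + 13) / 1497 = 213/1497 = 0.1423 → 14.2 cM.

14.2 cM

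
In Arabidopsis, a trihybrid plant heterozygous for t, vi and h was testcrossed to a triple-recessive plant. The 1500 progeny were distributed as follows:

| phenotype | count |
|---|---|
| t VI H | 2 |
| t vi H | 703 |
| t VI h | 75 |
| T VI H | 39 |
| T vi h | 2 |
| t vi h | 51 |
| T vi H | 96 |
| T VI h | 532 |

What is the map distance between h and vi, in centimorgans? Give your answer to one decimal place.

The two most frequent reciprocal classes, t vi H and T VI h, are the parental types, so the F1 was t vi H / T VI h.
The two rarest classes, t VI H and T vi h, are the double crossovers. Comparing them with the parentals, only the vi allele has switched, so vi is the middle locus and the order is t – vi – h.
Crossovers in the vi–h interval produce the single-crossover classes t vi h and T VI H (51 + 39 = 90) plus the double crossovers (4).
RF(vi–h) = (90 + 4) / 1500 = 94/1500 = 0.0627 → 6.3 centimorgans.

6.3 centimorgans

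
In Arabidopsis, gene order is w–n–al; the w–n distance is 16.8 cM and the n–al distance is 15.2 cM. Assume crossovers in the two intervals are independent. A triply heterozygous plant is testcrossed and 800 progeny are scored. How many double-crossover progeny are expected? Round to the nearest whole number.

20

Map distances give recombination frequencies of 0.168 and 0.152 for the two intervals.
With no interference, expected double-crossover frequency = 0.168 × 0.152 = 0.02554.
Expected number = 0.02554 × 800 = 20.43 ≈ 20.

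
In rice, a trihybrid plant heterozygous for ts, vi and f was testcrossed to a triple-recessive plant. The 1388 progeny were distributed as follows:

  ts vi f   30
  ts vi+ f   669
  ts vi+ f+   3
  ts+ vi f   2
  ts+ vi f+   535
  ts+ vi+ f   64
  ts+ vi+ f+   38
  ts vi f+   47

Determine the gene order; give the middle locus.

f

The two most frequent reciprocal classes, ts+ vi f+ and ts vi+ f, are the parental types, so the F1 was ts+ vi f+ / ts vi+ f.
The two rarest classes, ts+ vi f and ts vi+ f+, are the double crossovers. Comparing them with the parentals, only the f allele has switched, so f is the middle locus and the order is ts – f – vi.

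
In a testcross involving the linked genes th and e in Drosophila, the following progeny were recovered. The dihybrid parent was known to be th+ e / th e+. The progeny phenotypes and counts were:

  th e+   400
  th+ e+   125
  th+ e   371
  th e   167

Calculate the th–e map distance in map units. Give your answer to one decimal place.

27.5 map units

The recombinant classes are th+ e+ and th e: 125 + 167 = 292.
Recombination frequency = 292/1063 = 0.2747 ≈ 27.5%, i.e. 27.5 map units.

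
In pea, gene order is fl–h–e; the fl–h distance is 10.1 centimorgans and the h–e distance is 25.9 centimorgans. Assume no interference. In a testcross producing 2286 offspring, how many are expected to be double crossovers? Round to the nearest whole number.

Map distances give recombination frequencies of 0.101 and 0.259 for the two intervals.
With no interference, expected double-crossover frequency = 0.101 × 0.259 = 0.02616.
Expected number = 0.02616 × 2286 = 59.80 ≈ 60.

60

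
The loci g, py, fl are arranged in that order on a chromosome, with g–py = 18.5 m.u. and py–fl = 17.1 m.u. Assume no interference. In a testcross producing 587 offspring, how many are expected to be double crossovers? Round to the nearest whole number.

Map distances give recombination frequencies of 0.185 and 0.171 for the two intervals.
With no interference, expected double-crossover frequency = 0.185 × 0.171 = 0.03164.
Expected number = 0.03164 × 587 = 18.57 ≈ 19.

19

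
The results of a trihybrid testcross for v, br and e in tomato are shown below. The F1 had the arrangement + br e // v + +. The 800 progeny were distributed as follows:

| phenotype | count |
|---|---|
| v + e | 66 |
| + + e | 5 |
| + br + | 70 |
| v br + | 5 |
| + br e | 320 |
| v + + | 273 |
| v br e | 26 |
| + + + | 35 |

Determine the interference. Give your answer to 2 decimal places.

The two rarest classes, + + e and v br +, are the double crossovers. Comparing them with the parentals, only the br allele has switched, so br is the middle locus and the order is e – br – v.
e–br: (136 + 10)/800 = 0.1825; br–v: (61 + 10)/800 = 0.0887.
Expected DCO frequency = 0.1825 × 0.0887 ≈ 0.01619; observed = 10/800 ≈ 0.01250.
Coefficient of coincidence = 0.01250/0.01619 ≈ 0.77; interference = 1 − 0.77 = 0.23.

0.23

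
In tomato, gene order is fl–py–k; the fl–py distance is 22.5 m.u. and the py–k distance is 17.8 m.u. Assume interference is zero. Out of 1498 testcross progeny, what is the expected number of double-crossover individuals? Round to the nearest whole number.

60

Map distances give recombination frequencies of 0.225 and 0.178 for the two intervals.
With no interference, expected double-crossover frequency = 0.225 × 0.178 = 0.04005.
Expected number = 0.04005 × 1498 = 59.99 ≈ 60.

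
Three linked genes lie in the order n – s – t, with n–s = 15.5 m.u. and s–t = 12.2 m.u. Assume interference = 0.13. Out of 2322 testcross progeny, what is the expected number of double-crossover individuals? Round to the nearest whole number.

38

Map distances give recombination frequencies of 0.155 and 0.122 for the two intervals.
With interference 0.13 (so coincidence = 0.87), expected double-crossover frequency = 0.155 × 0.122 × 0.87 = 0.01645.
Expected number = 0.01645 × 2322 = 38.20 ≈ 38.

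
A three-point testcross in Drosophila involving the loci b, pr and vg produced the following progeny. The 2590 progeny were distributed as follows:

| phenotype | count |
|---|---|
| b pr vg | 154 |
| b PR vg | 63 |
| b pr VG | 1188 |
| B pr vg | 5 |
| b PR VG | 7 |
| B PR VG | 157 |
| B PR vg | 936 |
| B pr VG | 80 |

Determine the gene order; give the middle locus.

The two most frequent reciprocal classes, b pr VG and B PR vg, are the parental types, so the F1 was b pr VG / B PR vg.
The two rarest classes, b PR VG and B pr vg, are the double crossovers. Comparing them with the parentals, only the pr allele has switched, so pr is the middle locus and the order is vg – pr – b.

pr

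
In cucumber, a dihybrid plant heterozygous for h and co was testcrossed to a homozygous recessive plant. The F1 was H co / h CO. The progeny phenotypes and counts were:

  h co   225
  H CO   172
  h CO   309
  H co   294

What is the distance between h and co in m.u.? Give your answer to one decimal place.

39.7 m.u.

The recombinant classes are H CO and h co: 172 + 225 = 397.
Recombination frequency = 397/1000 = 0.3970 ≈ 39.7%, i.e. 39.7 m.u.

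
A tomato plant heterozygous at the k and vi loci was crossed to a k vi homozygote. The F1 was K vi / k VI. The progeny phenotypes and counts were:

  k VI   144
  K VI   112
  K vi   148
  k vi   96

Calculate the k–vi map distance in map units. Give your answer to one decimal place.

The recombinant classes are K VI and k vi: 112 + 96 = 208.
Recombination frequency = 208/500 = 0.4160 ≈ 41.6%, i.e. 41.6 map units.

41.6 map units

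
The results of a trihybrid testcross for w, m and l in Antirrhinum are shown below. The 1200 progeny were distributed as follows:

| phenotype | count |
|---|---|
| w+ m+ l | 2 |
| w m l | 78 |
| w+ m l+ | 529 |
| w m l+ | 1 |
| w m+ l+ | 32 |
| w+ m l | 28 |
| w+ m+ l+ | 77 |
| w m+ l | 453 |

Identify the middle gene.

The two most frequent reciprocal classes, w+ m l+ and w m+ l, are the parental types, so the F1 was w+ m l+ / w m+ l.
The two rarest classes, w m l+ and w+ m+ l, are the double crossovers. Comparing them with the parentals, only the w allele has switched, so w is the middle locus and the order is m – w – l.

w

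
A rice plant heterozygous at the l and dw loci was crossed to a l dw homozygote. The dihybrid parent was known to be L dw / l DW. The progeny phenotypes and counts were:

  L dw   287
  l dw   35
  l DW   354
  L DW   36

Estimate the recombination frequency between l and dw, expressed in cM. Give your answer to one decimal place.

The recombinant classes are L DW and l dw: 36 + 35 = 71.
Recombination frequency = 71/712 = 0.0997 ≈ 10.0%, i.e. 10.0 cM.

10.0 cM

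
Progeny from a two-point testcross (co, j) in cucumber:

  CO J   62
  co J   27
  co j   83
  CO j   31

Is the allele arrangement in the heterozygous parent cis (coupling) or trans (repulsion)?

The two most frequent classes are CO J (62) and co j (83); these are the parental (non-recombinant) types.
So the F1 carried CO J on one chromosome and co j on the other — the recessive alleles are on the same chromosome (cis / coupling).

cis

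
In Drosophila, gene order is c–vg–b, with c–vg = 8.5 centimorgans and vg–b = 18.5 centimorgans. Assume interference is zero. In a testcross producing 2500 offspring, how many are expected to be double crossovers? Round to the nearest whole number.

Map distances give recombination frequencies of 0.085 and 0.185 for the two intervals.
With no interference, expected double-crossover frequency = 0.085 × 0.185 = 0.01572.
Expected number = 0.01572 × 2500 = 39.31 ≈ 39.

39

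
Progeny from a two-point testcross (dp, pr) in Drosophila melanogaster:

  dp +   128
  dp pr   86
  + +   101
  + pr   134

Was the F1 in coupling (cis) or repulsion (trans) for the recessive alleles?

The two most frequent classes are + pr (134) and dp + (128); these are the parental (non-recombinant) types.
So the F1 carried + pr on one chromosome and dp + on the other — the recessive alleles are on opposite chromosomes (trans / repulsion).

trans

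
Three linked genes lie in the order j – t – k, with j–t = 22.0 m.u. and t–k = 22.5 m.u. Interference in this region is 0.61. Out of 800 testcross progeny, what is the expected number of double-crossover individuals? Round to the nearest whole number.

15

Map distances give recombination frequencies of 0.220 and 0.225 for the two intervals.
With interference 0.61 (so coincidence = 0.39), expected double-crossover frequency = 0.220 × 0.225 × 0.39 = 0.01931.
Expected number = 0.01931 × 800 = 15.44 ≈ 15.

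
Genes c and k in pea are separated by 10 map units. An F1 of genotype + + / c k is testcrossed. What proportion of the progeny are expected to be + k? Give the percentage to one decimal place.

5.0%

A map distance of 10 map units corresponds to a recombination frequency of 0.100.
The F1 is + + / c k, so + k is a recombinant gamete class with expected frequency r/2 = 0.100/2 = 0.0500.
That is 0.0500 = 5.0% of the progeny.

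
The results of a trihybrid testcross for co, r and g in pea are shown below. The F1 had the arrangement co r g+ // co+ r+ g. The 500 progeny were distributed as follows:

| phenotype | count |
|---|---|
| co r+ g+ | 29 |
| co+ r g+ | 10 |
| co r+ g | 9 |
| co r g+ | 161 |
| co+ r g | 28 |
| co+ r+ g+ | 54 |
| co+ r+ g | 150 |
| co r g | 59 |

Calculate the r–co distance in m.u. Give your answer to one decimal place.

The two rarest classes, co+ r g+ and co r+ g, are the double crossovers. Comparing them with the parentals, only the co allele has switched, so co is the middle locus and the order is r – co – g.
Crossovers in the r–co interval produce the single-crossover classes co r+ g+ and co+ r g (29 + 28 = 57) plus the double crossovers (19).
RF(r–co) = (57 + 19) / 500 = 76/500 = 0.1520 → 15.2 m.u.

15.2 m.u.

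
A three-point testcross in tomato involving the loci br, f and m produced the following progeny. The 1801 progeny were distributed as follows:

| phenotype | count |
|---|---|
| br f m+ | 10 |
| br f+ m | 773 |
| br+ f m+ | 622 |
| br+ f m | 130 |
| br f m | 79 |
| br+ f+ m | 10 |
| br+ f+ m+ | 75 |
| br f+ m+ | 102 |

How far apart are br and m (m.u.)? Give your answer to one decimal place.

The two most frequent reciprocal classes, br f+ m and br+ f m+, are the parental types, so the F1 was br f+ m / br+ f m+.
The two rarest classes, br+ f+ m and br f m+, are the double crossovers. Comparing them with the parentals, only the br allele has switched, so br is the middle locus and the order is m – br – f.
Crossovers in the m–br interval produce the single-crossover classes br f+ m+ and br+ f m (102 + 130 = 232) plus the double crossovers (20).
RF(m–br) = (232 + 20) / 1801 = 252/1801 = 0.1399 → 14.0 m.u.

14.0 m.u.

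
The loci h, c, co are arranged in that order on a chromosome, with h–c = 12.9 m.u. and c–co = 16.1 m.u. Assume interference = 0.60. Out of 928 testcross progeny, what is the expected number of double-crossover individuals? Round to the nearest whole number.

8

Map distances give recombination frequencies of 0.129 and 0.161 for the two intervals.
With interference 0.60 (so coincidence = 0.40), expected double-crossover frequency = 0.129 × 0.161 × 0.40 = 0.00831.
Expected number = 0.00831 × 928 = 7.71 ≈ 8.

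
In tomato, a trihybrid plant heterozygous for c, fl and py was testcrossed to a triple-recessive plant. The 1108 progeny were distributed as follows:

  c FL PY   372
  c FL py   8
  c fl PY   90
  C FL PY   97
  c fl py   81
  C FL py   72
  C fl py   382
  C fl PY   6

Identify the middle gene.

py

The two most frequent reciprocal classes, C fl py and c FL PY, are the parental types, so the F1 was C fl py / c FL PY.
The two rarest classes, C fl PY and c FL py, are the double crossovers. Comparing them with the parentals, only the py allele has switched, so py is the middle locus and the order is fl – py – c.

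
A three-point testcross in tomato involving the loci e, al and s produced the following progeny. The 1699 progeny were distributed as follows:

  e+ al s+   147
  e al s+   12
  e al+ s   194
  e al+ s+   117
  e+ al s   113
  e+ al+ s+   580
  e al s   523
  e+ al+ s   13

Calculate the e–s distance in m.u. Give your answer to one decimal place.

The two most frequent reciprocal classes, e al s and e+ al+ s+, are the parental types, so the F1 was e al s / e+ al+ s+.
The two rarest classes, e al s+ and e+ al+ s, are the double crossovers. Comparing them with the parentals, only the s allele has switched, so s is the middle locus and the order is al – s – e.
Crossovers in the s–e interval produce the single-crossover classes e+ al s and e al+ s+ (113 + 117 = 230) plus the double crossovers (25).
RF(s–e) = (230 + 25) / 1699 = 255/1699 = 0.1501 → 15.0 m.u.

15.0 m.u.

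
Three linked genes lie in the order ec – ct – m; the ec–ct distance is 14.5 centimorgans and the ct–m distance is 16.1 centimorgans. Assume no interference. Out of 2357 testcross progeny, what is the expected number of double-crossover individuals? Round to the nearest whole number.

55

Map distances give recombination frequencies of 0.145 and 0.161 for the two intervals.
With no interference, expected double-crossover frequency = 0.145 × 0.161 = 0.02334.
Expected number = 0.02334 × 2357 = 55.02 ≈ 55.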